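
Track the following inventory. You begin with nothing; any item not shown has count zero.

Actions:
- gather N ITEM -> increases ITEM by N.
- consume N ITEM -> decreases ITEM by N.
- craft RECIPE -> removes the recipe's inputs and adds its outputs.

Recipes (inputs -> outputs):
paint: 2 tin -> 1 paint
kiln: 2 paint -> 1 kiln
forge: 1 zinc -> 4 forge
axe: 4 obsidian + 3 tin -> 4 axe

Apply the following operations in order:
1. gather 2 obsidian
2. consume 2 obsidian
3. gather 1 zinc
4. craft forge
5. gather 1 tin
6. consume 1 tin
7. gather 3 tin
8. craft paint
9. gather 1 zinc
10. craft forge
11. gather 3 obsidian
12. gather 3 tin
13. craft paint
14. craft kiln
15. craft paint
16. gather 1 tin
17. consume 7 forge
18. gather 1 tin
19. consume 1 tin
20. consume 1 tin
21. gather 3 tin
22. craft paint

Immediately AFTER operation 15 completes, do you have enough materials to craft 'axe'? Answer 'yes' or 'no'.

After 1 (gather 2 obsidian): obsidian=2
After 2 (consume 2 obsidian): (empty)
After 3 (gather 1 zinc): zinc=1
After 4 (craft forge): forge=4
After 5 (gather 1 tin): forge=4 tin=1
After 6 (consume 1 tin): forge=4
After 7 (gather 3 tin): forge=4 tin=3
After 8 (craft paint): forge=4 paint=1 tin=1
After 9 (gather 1 zinc): forge=4 paint=1 tin=1 zinc=1
After 10 (craft forge): forge=8 paint=1 tin=1
After 11 (gather 3 obsidian): forge=8 obsidian=3 paint=1 tin=1
After 12 (gather 3 tin): forge=8 obsidian=3 paint=1 tin=4
After 13 (craft paint): forge=8 obsidian=3 paint=2 tin=2
After 14 (craft kiln): forge=8 kiln=1 obsidian=3 tin=2
After 15 (craft paint): forge=8 kiln=1 obsidian=3 paint=1

Answer: no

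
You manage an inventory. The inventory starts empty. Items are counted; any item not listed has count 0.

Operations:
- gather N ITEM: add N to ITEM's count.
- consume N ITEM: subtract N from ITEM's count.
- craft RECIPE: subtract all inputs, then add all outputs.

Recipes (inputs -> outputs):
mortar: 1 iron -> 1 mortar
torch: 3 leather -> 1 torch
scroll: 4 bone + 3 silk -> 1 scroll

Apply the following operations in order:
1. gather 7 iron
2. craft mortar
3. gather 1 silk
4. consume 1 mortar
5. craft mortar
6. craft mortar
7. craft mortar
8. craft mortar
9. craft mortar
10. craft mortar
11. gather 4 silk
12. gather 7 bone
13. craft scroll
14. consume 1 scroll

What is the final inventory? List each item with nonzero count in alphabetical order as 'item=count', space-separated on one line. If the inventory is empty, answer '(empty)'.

After 1 (gather 7 iron): iron=7
After 2 (craft mortar): iron=6 mortar=1
After 3 (gather 1 silk): iron=6 mortar=1 silk=1
After 4 (consume 1 mortar): iron=6 silk=1
After 5 (craft mortar): iron=5 mortar=1 silk=1
After 6 (craft mortar): iron=4 mortar=2 silk=1
After 7 (craft mortar): iron=3 mortar=3 silk=1
After 8 (craft mortar): iron=2 mortar=4 silk=1
After 9 (craft mortar): iron=1 mortar=5 silk=1
After 10 (craft mortar): mortar=6 silk=1
After 11 (gather 4 silk): mortar=6 silk=5
After 12 (gather 7 bone): bone=7 mortar=6 silk=5
After 13 (craft scroll): bone=3 mortar=6 scroll=1 silk=2
After 14 (consume 1 scroll): bone=3 mortar=6 silk=2

Answer: bone=3 mortar=6 silk=2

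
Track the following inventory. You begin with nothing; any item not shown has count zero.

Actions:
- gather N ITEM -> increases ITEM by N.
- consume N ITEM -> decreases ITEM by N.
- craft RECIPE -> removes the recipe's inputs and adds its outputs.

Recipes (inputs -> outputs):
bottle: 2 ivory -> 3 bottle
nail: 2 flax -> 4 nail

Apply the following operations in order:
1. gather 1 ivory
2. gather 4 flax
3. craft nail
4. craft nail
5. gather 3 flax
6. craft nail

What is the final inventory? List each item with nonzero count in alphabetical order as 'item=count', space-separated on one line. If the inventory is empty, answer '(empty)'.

After 1 (gather 1 ivory): ivory=1
After 2 (gather 4 flax): flax=4 ivory=1
After 3 (craft nail): flax=2 ivory=1 nail=4
After 4 (craft nail): ivory=1 nail=8
After 5 (gather 3 flax): flax=3 ivory=1 nail=8
After 6 (craft nail): flax=1 ivory=1 nail=12

Answer: flax=1 ivory=1 nail=12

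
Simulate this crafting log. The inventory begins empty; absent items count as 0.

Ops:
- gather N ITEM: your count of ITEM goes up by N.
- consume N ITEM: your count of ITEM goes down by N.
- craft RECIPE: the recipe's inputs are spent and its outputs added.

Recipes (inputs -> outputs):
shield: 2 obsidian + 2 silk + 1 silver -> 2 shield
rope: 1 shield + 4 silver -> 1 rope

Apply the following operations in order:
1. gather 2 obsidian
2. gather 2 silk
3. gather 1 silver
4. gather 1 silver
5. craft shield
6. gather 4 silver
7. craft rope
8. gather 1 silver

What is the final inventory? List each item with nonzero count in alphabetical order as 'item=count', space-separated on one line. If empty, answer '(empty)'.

Answer: rope=1 shield=1 silver=2

Derivation:
After 1 (gather 2 obsidian): obsidian=2
After 2 (gather 2 silk): obsidian=2 silk=2
After 3 (gather 1 silver): obsidian=2 silk=2 silver=1
After 4 (gather 1 silver): obsidian=2 silk=2 silver=2
After 5 (craft shield): shield=2 silver=1
After 6 (gather 4 silver): shield=2 silver=5
After 7 (craft rope): rope=1 shield=1 silver=1
After 8 (gather 1 silver): rope=1 shield=1 silver=2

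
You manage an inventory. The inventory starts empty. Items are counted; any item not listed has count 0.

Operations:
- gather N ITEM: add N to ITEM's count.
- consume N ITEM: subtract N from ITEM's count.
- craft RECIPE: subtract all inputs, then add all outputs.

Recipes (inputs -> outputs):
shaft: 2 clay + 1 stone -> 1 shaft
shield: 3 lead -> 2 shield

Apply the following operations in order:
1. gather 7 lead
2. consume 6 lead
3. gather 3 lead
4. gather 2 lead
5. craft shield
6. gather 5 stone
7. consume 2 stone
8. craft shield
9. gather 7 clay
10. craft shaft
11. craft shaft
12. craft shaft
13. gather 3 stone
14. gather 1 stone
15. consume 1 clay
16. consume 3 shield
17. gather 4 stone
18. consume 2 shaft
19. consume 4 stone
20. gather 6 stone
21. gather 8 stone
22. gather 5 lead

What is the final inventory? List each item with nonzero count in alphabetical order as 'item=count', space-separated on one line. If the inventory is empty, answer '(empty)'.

Answer: lead=5 shaft=1 shield=1 stone=18

Derivation:
After 1 (gather 7 lead): lead=7
After 2 (consume 6 lead): lead=1
After 3 (gather 3 lead): lead=4
After 4 (gather 2 lead): lead=6
After 5 (craft shield): lead=3 shield=2
After 6 (gather 5 stone): lead=3 shield=2 stone=5
After 7 (consume 2 stone): lead=3 shield=2 stone=3
After 8 (craft shield): shield=4 stone=3
After 9 (gather 7 clay): clay=7 shield=4 stone=3
After 10 (craft shaft): clay=5 shaft=1 shield=4 stone=2
After 11 (craft shaft): clay=3 shaft=2 shield=4 stone=1
After 12 (craft shaft): clay=1 shaft=3 shield=4
After 13 (gather 3 stone): clay=1 shaft=3 shield=4 stone=3
After 14 (gather 1 stone): clay=1 shaft=3 shield=4 stone=4
After 15 (consume 1 clay): shaft=3 shield=4 stone=4
After 16 (consume 3 shield): shaft=3 shield=1 stone=4
After 17 (gather 4 stone): shaft=3 shield=1 stone=8
After 18 (consume 2 shaft): shaft=1 shield=1 stone=8
After 19 (consume 4 stone): shaft=1 shield=1 stone=4
After 20 (gather 6 stone): shaft=1 shield=1 stone=10
After 21 (gather 8 stone): shaft=1 shield=1 stone=18
After 22 (gather 5 lead): lead=5 shaft=1 shield=1 stone=18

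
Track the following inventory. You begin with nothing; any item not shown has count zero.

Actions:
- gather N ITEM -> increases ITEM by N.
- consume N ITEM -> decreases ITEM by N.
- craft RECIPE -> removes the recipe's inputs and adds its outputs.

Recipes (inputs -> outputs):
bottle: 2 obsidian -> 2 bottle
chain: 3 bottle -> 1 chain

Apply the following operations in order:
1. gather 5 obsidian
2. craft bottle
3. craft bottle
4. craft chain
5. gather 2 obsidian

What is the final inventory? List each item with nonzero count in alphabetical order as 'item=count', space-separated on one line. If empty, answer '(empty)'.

After 1 (gather 5 obsidian): obsidian=5
After 2 (craft bottle): bottle=2 obsidian=3
After 3 (craft bottle): bottle=4 obsidian=1
After 4 (craft chain): bottle=1 chain=1 obsidian=1
After 5 (gather 2 obsidian): bottle=1 chain=1 obsidian=3

Answer: bottle=1 chain=1 obsidian=3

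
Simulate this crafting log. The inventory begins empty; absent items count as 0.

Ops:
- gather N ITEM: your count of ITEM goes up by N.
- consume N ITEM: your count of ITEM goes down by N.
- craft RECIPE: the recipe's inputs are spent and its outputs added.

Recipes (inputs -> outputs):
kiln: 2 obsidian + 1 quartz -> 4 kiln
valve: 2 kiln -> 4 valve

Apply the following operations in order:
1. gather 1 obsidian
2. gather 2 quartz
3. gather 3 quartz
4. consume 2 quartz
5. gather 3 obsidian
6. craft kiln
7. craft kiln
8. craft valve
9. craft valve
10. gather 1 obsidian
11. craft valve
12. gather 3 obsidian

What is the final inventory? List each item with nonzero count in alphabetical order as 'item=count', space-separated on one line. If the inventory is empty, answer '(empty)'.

Answer: kiln=2 obsidian=4 quartz=1 valve=12

Derivation:
After 1 (gather 1 obsidian): obsidian=1
After 2 (gather 2 quartz): obsidian=1 quartz=2
After 3 (gather 3 quartz): obsidian=1 quartz=5
After 4 (consume 2 quartz): obsidian=1 quartz=3
After 5 (gather 3 obsidian): obsidian=4 quartz=3
After 6 (craft kiln): kiln=4 obsidian=2 quartz=2
After 7 (craft kiln): kiln=8 quartz=1
After 8 (craft valve): kiln=6 quartz=1 valve=4
After 9 (craft valve): kiln=4 quartz=1 valve=8
After 10 (gather 1 obsidian): kiln=4 obsidian=1 quartz=1 valve=8
After 11 (craft valve): kiln=2 obsidian=1 quartz=1 valve=12
After 12 (gather 3 obsidian): kiln=2 obsidian=4 quartz=1 valve=12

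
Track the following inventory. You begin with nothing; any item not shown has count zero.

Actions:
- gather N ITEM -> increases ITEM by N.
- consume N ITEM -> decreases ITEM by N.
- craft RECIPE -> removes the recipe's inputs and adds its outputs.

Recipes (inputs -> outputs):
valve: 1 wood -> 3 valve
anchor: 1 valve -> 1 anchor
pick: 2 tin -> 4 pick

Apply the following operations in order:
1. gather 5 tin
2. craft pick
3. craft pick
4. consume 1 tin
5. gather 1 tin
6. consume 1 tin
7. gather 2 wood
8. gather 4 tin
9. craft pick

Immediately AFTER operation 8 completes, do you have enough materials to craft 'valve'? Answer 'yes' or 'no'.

Answer: yes

Derivation:
After 1 (gather 5 tin): tin=5
After 2 (craft pick): pick=4 tin=3
After 3 (craft pick): pick=8 tin=1
After 4 (consume 1 tin): pick=8
After 5 (gather 1 tin): pick=8 tin=1
After 6 (consume 1 tin): pick=8
After 7 (gather 2 wood): pick=8 wood=2
After 8 (gather 4 tin): pick=8 tin=4 wood=2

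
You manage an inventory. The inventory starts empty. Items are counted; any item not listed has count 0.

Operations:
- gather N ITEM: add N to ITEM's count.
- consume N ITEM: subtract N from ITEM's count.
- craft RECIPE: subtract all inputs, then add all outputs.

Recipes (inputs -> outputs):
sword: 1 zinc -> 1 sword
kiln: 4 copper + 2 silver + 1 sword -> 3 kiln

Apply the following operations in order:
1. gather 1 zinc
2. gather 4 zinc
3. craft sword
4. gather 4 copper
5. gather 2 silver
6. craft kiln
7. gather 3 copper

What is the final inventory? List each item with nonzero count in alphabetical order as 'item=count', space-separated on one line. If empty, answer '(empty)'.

After 1 (gather 1 zinc): zinc=1
After 2 (gather 4 zinc): zinc=5
After 3 (craft sword): sword=1 zinc=4
After 4 (gather 4 copper): copper=4 sword=1 zinc=4
After 5 (gather 2 silver): copper=4 silver=2 sword=1 zinc=4
After 6 (craft kiln): kiln=3 zinc=4
After 7 (gather 3 copper): copper=3 kiln=3 zinc=4

Answer: copper=3 kiln=3 zinc=4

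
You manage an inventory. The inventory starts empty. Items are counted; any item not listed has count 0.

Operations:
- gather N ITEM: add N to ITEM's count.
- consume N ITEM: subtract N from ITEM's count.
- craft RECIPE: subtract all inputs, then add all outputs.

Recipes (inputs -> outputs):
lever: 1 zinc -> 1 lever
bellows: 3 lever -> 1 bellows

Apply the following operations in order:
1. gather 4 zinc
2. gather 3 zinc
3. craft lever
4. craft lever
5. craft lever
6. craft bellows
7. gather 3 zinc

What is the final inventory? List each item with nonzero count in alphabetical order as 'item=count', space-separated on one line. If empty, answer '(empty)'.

Answer: bellows=1 zinc=7

Derivation:
After 1 (gather 4 zinc): zinc=4
After 2 (gather 3 zinc): zinc=7
After 3 (craft lever): lever=1 zinc=6
After 4 (craft lever): lever=2 zinc=5
After 5 (craft lever): lever=3 zinc=4
After 6 (craft bellows): bellows=1 zinc=4
After 7 (gather 3 zinc): bellows=1 zinc=7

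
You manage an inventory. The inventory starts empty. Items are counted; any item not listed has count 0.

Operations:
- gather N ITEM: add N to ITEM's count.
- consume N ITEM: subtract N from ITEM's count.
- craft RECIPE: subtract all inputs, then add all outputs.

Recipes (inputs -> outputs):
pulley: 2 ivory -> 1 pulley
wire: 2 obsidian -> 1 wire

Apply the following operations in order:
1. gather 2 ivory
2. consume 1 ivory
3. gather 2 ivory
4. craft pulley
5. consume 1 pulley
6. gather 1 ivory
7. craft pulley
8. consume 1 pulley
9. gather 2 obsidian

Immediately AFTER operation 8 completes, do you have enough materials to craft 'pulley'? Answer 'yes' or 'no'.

Answer: no

Derivation:
After 1 (gather 2 ivory): ivory=2
After 2 (consume 1 ivory): ivory=1
After 3 (gather 2 ivory): ivory=3
After 4 (craft pulley): ivory=1 pulley=1
After 5 (consume 1 pulley): ivory=1
After 6 (gather 1 ivory): ivory=2
After 7 (craft pulley): pulley=1
After 8 (consume 1 pulley): (empty)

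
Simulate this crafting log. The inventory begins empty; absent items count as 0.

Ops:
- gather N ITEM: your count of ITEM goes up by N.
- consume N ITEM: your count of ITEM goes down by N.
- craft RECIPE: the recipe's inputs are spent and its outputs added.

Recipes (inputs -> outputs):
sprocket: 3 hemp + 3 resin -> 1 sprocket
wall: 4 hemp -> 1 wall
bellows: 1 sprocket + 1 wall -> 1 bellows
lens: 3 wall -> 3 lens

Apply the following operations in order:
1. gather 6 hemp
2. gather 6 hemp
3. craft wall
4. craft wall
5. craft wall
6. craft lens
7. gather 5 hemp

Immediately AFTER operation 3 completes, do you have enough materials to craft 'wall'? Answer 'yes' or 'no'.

Answer: yes

Derivation:
After 1 (gather 6 hemp): hemp=6
After 2 (gather 6 hemp): hemp=12
After 3 (craft wall): hemp=8 wall=1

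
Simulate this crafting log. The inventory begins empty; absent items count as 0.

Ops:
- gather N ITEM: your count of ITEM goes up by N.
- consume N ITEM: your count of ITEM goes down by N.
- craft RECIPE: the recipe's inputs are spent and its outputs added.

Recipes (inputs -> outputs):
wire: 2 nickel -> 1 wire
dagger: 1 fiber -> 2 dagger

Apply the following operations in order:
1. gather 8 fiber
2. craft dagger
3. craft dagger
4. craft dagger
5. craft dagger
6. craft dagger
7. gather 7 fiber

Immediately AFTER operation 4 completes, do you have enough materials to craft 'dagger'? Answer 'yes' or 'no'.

After 1 (gather 8 fiber): fiber=8
After 2 (craft dagger): dagger=2 fiber=7
After 3 (craft dagger): dagger=4 fiber=6
After 4 (craft dagger): dagger=6 fiber=5

Answer: yes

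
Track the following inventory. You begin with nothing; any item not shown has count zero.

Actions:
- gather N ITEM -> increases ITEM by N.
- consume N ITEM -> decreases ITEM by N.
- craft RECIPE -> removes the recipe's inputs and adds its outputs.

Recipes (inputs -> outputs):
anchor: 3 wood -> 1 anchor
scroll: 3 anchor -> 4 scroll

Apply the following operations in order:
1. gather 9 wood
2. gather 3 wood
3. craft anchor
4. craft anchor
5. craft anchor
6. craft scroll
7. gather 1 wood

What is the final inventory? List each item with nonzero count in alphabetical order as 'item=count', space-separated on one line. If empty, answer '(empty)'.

After 1 (gather 9 wood): wood=9
After 2 (gather 3 wood): wood=12
After 3 (craft anchor): anchor=1 wood=9
After 4 (craft anchor): anchor=2 wood=6
After 5 (craft anchor): anchor=3 wood=3
After 6 (craft scroll): scroll=4 wood=3
After 7 (gather 1 wood): scroll=4 wood=4

Answer: scroll=4 wood=4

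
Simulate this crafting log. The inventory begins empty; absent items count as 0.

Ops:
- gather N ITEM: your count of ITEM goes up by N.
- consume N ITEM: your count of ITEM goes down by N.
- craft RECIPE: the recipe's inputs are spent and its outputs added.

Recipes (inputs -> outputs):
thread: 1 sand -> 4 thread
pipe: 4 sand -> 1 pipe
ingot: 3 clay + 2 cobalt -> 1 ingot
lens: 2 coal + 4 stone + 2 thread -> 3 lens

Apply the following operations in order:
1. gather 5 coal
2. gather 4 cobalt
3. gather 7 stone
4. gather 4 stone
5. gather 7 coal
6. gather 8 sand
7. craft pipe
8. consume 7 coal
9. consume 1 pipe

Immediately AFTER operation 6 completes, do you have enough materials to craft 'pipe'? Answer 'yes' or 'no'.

After 1 (gather 5 coal): coal=5
After 2 (gather 4 cobalt): coal=5 cobalt=4
After 3 (gather 7 stone): coal=5 cobalt=4 stone=7
After 4 (gather 4 stone): coal=5 cobalt=4 stone=11
After 5 (gather 7 coal): coal=12 cobalt=4 stone=11
After 6 (gather 8 sand): coal=12 cobalt=4 sand=8 stone=11

Answer: yes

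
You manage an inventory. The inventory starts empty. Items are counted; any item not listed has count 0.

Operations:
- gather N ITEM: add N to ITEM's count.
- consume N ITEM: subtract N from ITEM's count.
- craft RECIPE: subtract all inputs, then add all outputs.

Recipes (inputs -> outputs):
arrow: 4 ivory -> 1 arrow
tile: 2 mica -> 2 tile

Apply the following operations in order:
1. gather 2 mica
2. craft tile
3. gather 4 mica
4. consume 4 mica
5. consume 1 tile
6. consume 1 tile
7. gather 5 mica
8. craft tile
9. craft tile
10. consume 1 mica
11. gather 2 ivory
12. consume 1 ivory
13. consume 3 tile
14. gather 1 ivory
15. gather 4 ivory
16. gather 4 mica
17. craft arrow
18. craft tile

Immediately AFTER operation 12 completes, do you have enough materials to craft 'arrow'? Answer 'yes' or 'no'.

Answer: no

Derivation:
After 1 (gather 2 mica): mica=2
After 2 (craft tile): tile=2
After 3 (gather 4 mica): mica=4 tile=2
After 4 (consume 4 mica): tile=2
After 5 (consume 1 tile): tile=1
After 6 (consume 1 tile): (empty)
After 7 (gather 5 mica): mica=5
After 8 (craft tile): mica=3 tile=2
After 9 (craft tile): mica=1 tile=4
After 10 (consume 1 mica): tile=4
After 11 (gather 2 ivory): ivory=2 tile=4
After 12 (consume 1 ivory): ivory=1 tile=4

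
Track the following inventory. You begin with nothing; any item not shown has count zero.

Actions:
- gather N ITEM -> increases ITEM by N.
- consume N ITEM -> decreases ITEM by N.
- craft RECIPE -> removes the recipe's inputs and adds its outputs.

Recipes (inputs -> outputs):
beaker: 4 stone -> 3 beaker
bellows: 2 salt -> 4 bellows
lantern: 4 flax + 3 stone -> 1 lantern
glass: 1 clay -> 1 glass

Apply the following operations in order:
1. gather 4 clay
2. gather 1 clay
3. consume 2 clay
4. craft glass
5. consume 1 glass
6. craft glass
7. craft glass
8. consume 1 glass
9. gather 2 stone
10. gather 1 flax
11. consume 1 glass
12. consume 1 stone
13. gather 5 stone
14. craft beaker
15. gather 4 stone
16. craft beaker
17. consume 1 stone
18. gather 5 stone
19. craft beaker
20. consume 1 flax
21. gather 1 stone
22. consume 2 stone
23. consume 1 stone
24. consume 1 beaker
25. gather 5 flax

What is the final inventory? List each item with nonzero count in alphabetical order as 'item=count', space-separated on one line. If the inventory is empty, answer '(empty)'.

After 1 (gather 4 clay): clay=4
After 2 (gather 1 clay): clay=5
After 3 (consume 2 clay): clay=3
After 4 (craft glass): clay=2 glass=1
After 5 (consume 1 glass): clay=2
After 6 (craft glass): clay=1 glass=1
After 7 (craft glass): glass=2
After 8 (consume 1 glass): glass=1
After 9 (gather 2 stone): glass=1 stone=2
After 10 (gather 1 flax): flax=1 glass=1 stone=2
After 11 (consume 1 glass): flax=1 stone=2
After 12 (consume 1 stone): flax=1 stone=1
After 13 (gather 5 stone): flax=1 stone=6
After 14 (craft beaker): beaker=3 flax=1 stone=2
After 15 (gather 4 stone): beaker=3 flax=1 stone=6
After 16 (craft beaker): beaker=6 flax=1 stone=2
After 17 (consume 1 stone): beaker=6 flax=1 stone=1
After 18 (gather 5 stone): beaker=6 flax=1 stone=6
After 19 (craft beaker): beaker=9 flax=1 stone=2
After 20 (consume 1 flax): beaker=9 stone=2
After 21 (gather 1 stone): beaker=9 stone=3
After 22 (consume 2 stone): beaker=9 stone=1
After 23 (consume 1 stone): beaker=9
After 24 (consume 1 beaker): beaker=8
After 25 (gather 5 flax): beaker=8 flax=5

Answer: beaker=8 flax=5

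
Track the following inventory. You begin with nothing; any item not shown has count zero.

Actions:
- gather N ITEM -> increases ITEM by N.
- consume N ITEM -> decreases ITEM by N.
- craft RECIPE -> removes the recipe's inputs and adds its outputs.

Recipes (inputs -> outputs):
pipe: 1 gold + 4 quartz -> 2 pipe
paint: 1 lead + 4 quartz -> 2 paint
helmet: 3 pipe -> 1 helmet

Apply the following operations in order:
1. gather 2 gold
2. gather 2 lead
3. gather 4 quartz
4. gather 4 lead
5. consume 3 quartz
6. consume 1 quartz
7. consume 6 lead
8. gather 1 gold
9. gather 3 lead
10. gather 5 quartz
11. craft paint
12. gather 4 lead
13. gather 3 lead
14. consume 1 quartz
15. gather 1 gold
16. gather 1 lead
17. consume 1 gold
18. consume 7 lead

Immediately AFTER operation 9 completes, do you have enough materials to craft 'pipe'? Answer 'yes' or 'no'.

After 1 (gather 2 gold): gold=2
After 2 (gather 2 lead): gold=2 lead=2
After 3 (gather 4 quartz): gold=2 lead=2 quartz=4
After 4 (gather 4 lead): gold=2 lead=6 quartz=4
After 5 (consume 3 quartz): gold=2 lead=6 quartz=1
After 6 (consume 1 quartz): gold=2 lead=6
After 7 (consume 6 lead): gold=2
After 8 (gather 1 gold): gold=3
After 9 (gather 3 lead): gold=3 lead=3

Answer: no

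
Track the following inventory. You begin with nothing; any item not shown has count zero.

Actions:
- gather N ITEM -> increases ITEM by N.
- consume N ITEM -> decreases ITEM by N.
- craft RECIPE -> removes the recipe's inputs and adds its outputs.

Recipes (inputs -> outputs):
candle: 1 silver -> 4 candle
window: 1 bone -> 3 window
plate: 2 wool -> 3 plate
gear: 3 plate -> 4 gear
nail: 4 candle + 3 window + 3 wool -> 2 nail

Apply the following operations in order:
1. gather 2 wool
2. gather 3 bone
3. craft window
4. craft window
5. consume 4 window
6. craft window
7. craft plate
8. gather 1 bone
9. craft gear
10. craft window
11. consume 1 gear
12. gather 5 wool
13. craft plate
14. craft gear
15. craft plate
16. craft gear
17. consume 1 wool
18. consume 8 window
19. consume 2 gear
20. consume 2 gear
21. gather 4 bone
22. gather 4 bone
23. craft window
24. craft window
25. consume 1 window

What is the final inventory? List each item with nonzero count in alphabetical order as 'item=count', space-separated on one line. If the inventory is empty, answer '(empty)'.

After 1 (gather 2 wool): wool=2
After 2 (gather 3 bone): bone=3 wool=2
After 3 (craft window): bone=2 window=3 wool=2
After 4 (craft window): bone=1 window=6 wool=2
After 5 (consume 4 window): bone=1 window=2 wool=2
After 6 (craft window): window=5 wool=2
After 7 (craft plate): plate=3 window=5
After 8 (gather 1 bone): bone=1 plate=3 window=5
After 9 (craft gear): bone=1 gear=4 window=5
After 10 (craft window): gear=4 window=8
After 11 (consume 1 gear): gear=3 window=8
After 12 (gather 5 wool): gear=3 window=8 wool=5
After 13 (craft plate): gear=3 plate=3 window=8 wool=3
After 14 (craft gear): gear=7 window=8 wool=3
After 15 (craft plate): gear=7 plate=3 window=8 wool=1
After 16 (craft gear): gear=11 window=8 wool=1
After 17 (consume 1 wool): gear=11 window=8
After 18 (consume 8 window): gear=11
After 19 (consume 2 gear): gear=9
After 20 (consume 2 gear): gear=7
After 21 (gather 4 bone): bone=4 gear=7
After 22 (gather 4 bone): bone=8 gear=7
After 23 (craft window): bone=7 gear=7 window=3
After 24 (craft window): bone=6 gear=7 window=6
After 25 (consume 1 window): bone=6 gear=7 window=5

Answer: bone=6 gear=7 window=5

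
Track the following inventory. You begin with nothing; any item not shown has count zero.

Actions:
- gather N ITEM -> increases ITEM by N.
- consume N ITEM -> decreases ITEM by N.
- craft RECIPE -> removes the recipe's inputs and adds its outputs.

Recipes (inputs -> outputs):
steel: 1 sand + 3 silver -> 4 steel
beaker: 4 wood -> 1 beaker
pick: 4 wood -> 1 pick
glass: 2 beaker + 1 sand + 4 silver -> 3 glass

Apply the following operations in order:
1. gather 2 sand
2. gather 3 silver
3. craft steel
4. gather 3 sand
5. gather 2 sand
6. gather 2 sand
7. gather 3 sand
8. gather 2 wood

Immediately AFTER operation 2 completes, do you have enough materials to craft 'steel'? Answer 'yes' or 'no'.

Answer: yes

Derivation:
After 1 (gather 2 sand): sand=2
After 2 (gather 3 silver): sand=2 silver=3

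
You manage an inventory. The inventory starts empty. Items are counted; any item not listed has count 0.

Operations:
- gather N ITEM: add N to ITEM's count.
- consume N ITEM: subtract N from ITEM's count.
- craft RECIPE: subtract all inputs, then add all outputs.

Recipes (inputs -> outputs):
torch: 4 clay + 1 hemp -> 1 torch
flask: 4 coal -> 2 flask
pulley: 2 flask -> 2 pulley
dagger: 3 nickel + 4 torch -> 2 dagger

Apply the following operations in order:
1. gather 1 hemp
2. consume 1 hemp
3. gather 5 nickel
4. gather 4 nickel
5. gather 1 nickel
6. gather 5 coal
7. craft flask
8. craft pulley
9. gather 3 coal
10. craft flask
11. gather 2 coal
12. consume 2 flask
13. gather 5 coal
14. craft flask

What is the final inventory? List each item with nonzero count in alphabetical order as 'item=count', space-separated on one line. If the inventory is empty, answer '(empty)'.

After 1 (gather 1 hemp): hemp=1
After 2 (consume 1 hemp): (empty)
After 3 (gather 5 nickel): nickel=5
After 4 (gather 4 nickel): nickel=9
After 5 (gather 1 nickel): nickel=10
After 6 (gather 5 coal): coal=5 nickel=10
After 7 (craft flask): coal=1 flask=2 nickel=10
After 8 (craft pulley): coal=1 nickel=10 pulley=2
After 9 (gather 3 coal): coal=4 nickel=10 pulley=2
After 10 (craft flask): flask=2 nickel=10 pulley=2
After 11 (gather 2 coal): coal=2 flask=2 nickel=10 pulley=2
After 12 (consume 2 flask): coal=2 nickel=10 pulley=2
After 13 (gather 5 coal): coal=7 nickel=10 pulley=2
After 14 (craft flask): coal=3 flask=2 nickel=10 pulley=2

Answer: coal=3 flask=2 nickel=10 pulley=2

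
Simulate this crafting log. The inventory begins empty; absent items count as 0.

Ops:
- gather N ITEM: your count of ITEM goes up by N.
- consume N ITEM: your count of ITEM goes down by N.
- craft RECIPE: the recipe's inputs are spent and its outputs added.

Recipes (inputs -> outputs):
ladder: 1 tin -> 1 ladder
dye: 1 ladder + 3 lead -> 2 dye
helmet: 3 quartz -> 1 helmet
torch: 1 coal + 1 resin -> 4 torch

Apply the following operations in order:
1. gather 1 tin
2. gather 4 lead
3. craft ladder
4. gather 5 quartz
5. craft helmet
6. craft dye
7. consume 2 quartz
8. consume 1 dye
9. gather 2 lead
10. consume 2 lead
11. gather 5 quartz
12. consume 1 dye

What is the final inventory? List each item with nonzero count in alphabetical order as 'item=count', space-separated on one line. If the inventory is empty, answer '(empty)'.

After 1 (gather 1 tin): tin=1
After 2 (gather 4 lead): lead=4 tin=1
After 3 (craft ladder): ladder=1 lead=4
After 4 (gather 5 quartz): ladder=1 lead=4 quartz=5
After 5 (craft helmet): helmet=1 ladder=1 lead=4 quartz=2
After 6 (craft dye): dye=2 helmet=1 lead=1 quartz=2
After 7 (consume 2 quartz): dye=2 helmet=1 lead=1
After 8 (consume 1 dye): dye=1 helmet=1 lead=1
After 9 (gather 2 lead): dye=1 helmet=1 lead=3
After 10 (consume 2 lead): dye=1 helmet=1 lead=1
After 11 (gather 5 quartz): dye=1 helmet=1 lead=1 quartz=5
After 12 (consume 1 dye): helmet=1 lead=1 quartz=5

Answer: helmet=1 lead=1 quartz=5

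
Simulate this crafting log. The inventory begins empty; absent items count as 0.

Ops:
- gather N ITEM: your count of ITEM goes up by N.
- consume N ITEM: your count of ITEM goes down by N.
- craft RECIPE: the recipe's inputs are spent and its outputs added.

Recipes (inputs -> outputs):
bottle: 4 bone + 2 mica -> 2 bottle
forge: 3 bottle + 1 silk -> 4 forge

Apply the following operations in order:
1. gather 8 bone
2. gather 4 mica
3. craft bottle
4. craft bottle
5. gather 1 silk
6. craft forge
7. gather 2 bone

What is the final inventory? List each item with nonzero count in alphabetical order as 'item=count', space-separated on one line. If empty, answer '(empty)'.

Answer: bone=2 bottle=1 forge=4

Derivation:
After 1 (gather 8 bone): bone=8
After 2 (gather 4 mica): bone=8 mica=4
After 3 (craft bottle): bone=4 bottle=2 mica=2
After 4 (craft bottle): bottle=4
After 5 (gather 1 silk): bottle=4 silk=1
After 6 (craft forge): bottle=1 forge=4
After 7 (gather 2 bone): bone=2 bottle=1 forge=4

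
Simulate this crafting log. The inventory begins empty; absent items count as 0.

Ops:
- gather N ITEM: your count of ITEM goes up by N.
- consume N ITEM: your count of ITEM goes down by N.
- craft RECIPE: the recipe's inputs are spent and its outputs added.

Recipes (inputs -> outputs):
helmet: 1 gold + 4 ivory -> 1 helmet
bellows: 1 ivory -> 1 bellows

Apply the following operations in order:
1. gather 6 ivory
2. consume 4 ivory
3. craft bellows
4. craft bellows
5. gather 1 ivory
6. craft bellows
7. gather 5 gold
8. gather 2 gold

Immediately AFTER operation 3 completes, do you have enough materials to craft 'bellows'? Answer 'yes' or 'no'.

Answer: yes

Derivation:
After 1 (gather 6 ivory): ivory=6
After 2 (consume 4 ivory): ivory=2
After 3 (craft bellows): bellows=1 ivory=1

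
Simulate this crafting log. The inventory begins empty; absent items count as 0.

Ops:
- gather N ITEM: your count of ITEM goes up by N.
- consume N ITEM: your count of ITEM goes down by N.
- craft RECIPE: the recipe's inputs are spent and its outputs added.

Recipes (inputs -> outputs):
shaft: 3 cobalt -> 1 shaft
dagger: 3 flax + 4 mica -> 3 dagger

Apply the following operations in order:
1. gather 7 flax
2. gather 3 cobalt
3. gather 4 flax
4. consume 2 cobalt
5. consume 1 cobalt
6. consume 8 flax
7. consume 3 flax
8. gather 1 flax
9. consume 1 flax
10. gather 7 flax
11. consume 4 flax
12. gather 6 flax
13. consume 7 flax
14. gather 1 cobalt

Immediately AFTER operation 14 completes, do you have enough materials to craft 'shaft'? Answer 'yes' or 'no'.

After 1 (gather 7 flax): flax=7
After 2 (gather 3 cobalt): cobalt=3 flax=7
After 3 (gather 4 flax): cobalt=3 flax=11
After 4 (consume 2 cobalt): cobalt=1 flax=11
After 5 (consume 1 cobalt): flax=11
After 6 (consume 8 flax): flax=3
After 7 (consume 3 flax): (empty)
After 8 (gather 1 flax): flax=1
After 9 (consume 1 flax): (empty)
After 10 (gather 7 flax): flax=7
After 11 (consume 4 flax): flax=3
After 12 (gather 6 flax): flax=9
After 13 (consume 7 flax): flax=2
After 14 (gather 1 cobalt): cobalt=1 flax=2

Answer: no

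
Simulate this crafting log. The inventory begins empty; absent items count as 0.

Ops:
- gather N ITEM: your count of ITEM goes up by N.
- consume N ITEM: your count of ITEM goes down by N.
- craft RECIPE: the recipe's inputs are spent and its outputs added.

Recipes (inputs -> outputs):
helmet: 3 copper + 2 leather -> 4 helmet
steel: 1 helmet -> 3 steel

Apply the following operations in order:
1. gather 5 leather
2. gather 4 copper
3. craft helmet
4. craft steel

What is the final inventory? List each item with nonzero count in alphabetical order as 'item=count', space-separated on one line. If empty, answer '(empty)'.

Answer: copper=1 helmet=3 leather=3 steel=3

Derivation:
After 1 (gather 5 leather): leather=5
After 2 (gather 4 copper): copper=4 leather=5
After 3 (craft helmet): copper=1 helmet=4 leather=3
After 4 (craft steel): copper=1 helmet=3 leather=3 steel=3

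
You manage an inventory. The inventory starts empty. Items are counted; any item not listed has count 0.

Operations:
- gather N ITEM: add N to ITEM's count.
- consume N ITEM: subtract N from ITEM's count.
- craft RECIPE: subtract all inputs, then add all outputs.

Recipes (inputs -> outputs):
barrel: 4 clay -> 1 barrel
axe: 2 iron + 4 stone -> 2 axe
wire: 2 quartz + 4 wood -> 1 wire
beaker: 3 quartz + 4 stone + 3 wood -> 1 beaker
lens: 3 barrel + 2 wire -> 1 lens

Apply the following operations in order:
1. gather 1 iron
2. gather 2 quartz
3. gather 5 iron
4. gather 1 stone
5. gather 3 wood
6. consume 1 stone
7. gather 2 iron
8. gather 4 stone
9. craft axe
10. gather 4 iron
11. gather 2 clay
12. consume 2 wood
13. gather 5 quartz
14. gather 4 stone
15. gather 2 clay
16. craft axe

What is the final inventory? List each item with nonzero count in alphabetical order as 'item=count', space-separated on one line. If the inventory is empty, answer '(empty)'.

After 1 (gather 1 iron): iron=1
After 2 (gather 2 quartz): iron=1 quartz=2
After 3 (gather 5 iron): iron=6 quartz=2
After 4 (gather 1 stone): iron=6 quartz=2 stone=1
After 5 (gather 3 wood): iron=6 quartz=2 stone=1 wood=3
After 6 (consume 1 stone): iron=6 quartz=2 wood=3
After 7 (gather 2 iron): iron=8 quartz=2 wood=3
After 8 (gather 4 stone): iron=8 quartz=2 stone=4 wood=3
After 9 (craft axe): axe=2 iron=6 quartz=2 wood=3
After 10 (gather 4 iron): axe=2 iron=10 quartz=2 wood=3
After 11 (gather 2 clay): axe=2 clay=2 iron=10 quartz=2 wood=3
After 12 (consume 2 wood): axe=2 clay=2 iron=10 quartz=2 wood=1
After 13 (gather 5 quartz): axe=2 clay=2 iron=10 quartz=7 wood=1
After 14 (gather 4 stone): axe=2 clay=2 iron=10 quartz=7 stone=4 wood=1
After 15 (gather 2 clay): axe=2 clay=4 iron=10 quartz=7 stone=4 wood=1
After 16 (craft axe): axe=4 clay=4 iron=8 quartz=7 wood=1

Answer: axe=4 clay=4 iron=8 quartz=7 wood=1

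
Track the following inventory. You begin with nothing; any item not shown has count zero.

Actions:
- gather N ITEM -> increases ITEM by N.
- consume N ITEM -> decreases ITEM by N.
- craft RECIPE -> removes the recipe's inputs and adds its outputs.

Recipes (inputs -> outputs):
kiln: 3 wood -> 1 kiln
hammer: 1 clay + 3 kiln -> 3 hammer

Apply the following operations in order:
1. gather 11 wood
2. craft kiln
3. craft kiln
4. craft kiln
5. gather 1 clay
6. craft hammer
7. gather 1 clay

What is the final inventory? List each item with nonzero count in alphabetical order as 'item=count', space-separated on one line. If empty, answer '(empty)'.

After 1 (gather 11 wood): wood=11
After 2 (craft kiln): kiln=1 wood=8
After 3 (craft kiln): kiln=2 wood=5
After 4 (craft kiln): kiln=3 wood=2
After 5 (gather 1 clay): clay=1 kiln=3 wood=2
After 6 (craft hammer): hammer=3 wood=2
After 7 (gather 1 clay): clay=1 hammer=3 wood=2

Answer: clay=1 hammer=3 wood=2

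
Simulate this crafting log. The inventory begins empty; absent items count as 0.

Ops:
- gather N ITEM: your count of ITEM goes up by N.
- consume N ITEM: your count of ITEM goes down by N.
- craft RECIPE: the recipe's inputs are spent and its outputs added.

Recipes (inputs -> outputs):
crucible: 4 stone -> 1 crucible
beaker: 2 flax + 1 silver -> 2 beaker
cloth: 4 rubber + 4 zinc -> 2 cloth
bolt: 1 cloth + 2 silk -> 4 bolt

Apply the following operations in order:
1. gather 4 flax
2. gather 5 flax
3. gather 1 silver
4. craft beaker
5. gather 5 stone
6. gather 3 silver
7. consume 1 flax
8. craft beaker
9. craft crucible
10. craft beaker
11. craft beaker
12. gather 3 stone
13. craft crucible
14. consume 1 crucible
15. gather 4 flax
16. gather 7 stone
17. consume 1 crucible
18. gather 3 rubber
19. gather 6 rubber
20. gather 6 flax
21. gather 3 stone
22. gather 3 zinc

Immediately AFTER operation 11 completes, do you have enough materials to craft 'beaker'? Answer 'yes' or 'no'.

Answer: no

Derivation:
After 1 (gather 4 flax): flax=4
After 2 (gather 5 flax): flax=9
After 3 (gather 1 silver): flax=9 silver=1
After 4 (craft beaker): beaker=2 flax=7
After 5 (gather 5 stone): beaker=2 flax=7 stone=5
After 6 (gather 3 silver): beaker=2 flax=7 silver=3 stone=5
After 7 (consume 1 flax): beaker=2 flax=6 silver=3 stone=5
After 8 (craft beaker): beaker=4 flax=4 silver=2 stone=5
After 9 (craft crucible): beaker=4 crucible=1 flax=4 silver=2 stone=1
After 10 (craft beaker): beaker=6 crucible=1 flax=2 silver=1 stone=1
After 11 (craft beaker): beaker=8 crucible=1 stone=1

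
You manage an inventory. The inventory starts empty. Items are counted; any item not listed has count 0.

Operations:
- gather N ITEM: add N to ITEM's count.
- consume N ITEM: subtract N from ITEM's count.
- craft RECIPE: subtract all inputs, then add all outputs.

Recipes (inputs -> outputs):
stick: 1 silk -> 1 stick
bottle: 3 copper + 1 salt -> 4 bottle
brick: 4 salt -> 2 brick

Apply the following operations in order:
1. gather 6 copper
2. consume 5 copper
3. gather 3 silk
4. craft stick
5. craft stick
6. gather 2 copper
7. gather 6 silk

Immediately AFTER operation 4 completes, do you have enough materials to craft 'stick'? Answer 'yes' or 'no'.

After 1 (gather 6 copper): copper=6
After 2 (consume 5 copper): copper=1
After 3 (gather 3 silk): copper=1 silk=3
After 4 (craft stick): copper=1 silk=2 stick=1

Answer: yes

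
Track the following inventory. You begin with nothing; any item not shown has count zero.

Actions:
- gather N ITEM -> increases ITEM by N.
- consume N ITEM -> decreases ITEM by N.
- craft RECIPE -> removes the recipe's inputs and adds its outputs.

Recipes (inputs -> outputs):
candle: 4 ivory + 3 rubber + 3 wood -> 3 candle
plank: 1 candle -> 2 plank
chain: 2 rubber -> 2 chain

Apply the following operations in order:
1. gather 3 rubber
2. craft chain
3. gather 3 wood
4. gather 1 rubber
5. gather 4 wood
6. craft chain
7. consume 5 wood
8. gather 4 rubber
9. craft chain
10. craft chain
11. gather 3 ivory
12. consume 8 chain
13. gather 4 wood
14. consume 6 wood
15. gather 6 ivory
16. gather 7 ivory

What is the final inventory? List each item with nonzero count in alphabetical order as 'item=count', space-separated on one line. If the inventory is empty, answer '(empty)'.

Answer: ivory=16

Derivation:
After 1 (gather 3 rubber): rubber=3
After 2 (craft chain): chain=2 rubber=1
After 3 (gather 3 wood): chain=2 rubber=1 wood=3
After 4 (gather 1 rubber): chain=2 rubber=2 wood=3
After 5 (gather 4 wood): chain=2 rubber=2 wood=7
After 6 (craft chain): chain=4 wood=7
After 7 (consume 5 wood): chain=4 wood=2
After 8 (gather 4 rubber): chain=4 rubber=4 wood=2
After 9 (craft chain): chain=6 rubber=2 wood=2
After 10 (craft chain): chain=8 wood=2
After 11 (gather 3 ivory): chain=8 ivory=3 wood=2
After 12 (consume 8 chain): ivory=3 wood=2
After 13 (gather 4 wood): ivory=3 wood=6
After 14 (consume 6 wood): ivory=3
After 15 (gather 6 ivory): ivory=9
After 16 (gather 7 ivory): ivory=16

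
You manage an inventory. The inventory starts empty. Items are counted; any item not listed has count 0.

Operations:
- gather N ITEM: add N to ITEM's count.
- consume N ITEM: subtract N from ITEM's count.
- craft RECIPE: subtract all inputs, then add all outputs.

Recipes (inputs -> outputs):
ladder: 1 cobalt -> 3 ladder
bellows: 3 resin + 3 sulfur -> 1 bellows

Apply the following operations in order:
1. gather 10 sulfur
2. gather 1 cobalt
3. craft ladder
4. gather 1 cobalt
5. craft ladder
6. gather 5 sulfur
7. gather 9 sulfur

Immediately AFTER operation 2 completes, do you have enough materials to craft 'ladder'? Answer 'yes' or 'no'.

Answer: yes

Derivation:
After 1 (gather 10 sulfur): sulfur=10
After 2 (gather 1 cobalt): cobalt=1 sulfur=10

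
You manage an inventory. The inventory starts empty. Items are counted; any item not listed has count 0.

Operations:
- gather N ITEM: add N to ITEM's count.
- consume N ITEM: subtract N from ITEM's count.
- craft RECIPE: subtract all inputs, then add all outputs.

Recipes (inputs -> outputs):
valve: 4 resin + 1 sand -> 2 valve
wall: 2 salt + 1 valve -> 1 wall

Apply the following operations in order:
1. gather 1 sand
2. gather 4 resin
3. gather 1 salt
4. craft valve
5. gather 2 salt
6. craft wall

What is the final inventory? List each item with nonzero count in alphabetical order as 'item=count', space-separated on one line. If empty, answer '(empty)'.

After 1 (gather 1 sand): sand=1
After 2 (gather 4 resin): resin=4 sand=1
After 3 (gather 1 salt): resin=4 salt=1 sand=1
After 4 (craft valve): salt=1 valve=2
After 5 (gather 2 salt): salt=3 valve=2
After 6 (craft wall): salt=1 valve=1 wall=1

Answer: salt=1 valve=1 wall=1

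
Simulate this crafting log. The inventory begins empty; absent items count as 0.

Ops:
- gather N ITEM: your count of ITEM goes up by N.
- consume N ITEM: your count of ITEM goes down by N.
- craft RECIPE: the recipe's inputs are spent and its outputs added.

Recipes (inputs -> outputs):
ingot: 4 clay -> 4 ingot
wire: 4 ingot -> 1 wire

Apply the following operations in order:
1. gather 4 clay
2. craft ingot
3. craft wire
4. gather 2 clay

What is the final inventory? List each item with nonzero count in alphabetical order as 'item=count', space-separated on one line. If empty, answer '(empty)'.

Answer: clay=2 wire=1

Derivation:
After 1 (gather 4 clay): clay=4
After 2 (craft ingot): ingot=4
After 3 (craft wire): wire=1
After 4 (gather 2 clay): clay=2 wire=1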